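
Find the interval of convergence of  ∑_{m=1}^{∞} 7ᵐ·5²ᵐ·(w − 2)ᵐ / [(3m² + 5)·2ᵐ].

[348/175, 352/175]

Ratio test: |a_{m+1}/a_m| = [(3m² + 5)/(3(m+1)² + 5)] · 7·25/2 → 175/2 as m → ∞.
Hence the series converges for |w − 2| < 1/(175/2) = 2/175, so the radius of convergence is 2/175.
At w = 352/175: the terms are on the order of 1/m², so the series converges absolutely by comparison with the p-series (p = 2 > 1).
Endpoint w = 348/175: the series is dominated by a constant times Σ 1/m², which converges (p = 2 > 1).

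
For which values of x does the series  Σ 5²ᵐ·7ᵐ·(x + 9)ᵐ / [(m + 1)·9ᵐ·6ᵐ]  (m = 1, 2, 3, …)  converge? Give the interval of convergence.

[-1629/175, -1521/175)

The ratio of consecutive coefficients is [(m + 1)/((m+1) + 1)] · 25·7/(9·6) → 175/54.
Hence the series converges for |x + 9| < 1/(175/54) = 54/175, so the radius of convergence is 54/175.
Endpoint x = -1521/175: the terms are asymptotic to a nonzero constant times 1/m, so the series diverges by limit comparison with Σ 1/m.
At x = -1629/175: the terms alternate in sign and decrease monotonically to 0 in absolute value (size ~ c/m), so the alternating series test gives convergence.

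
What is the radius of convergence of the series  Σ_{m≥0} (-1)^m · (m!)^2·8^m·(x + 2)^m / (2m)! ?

R = 1/2

Ratio test: |a_{m+1}/a_m| = (m+1)²/[(2m+1)·(2m+2)] · 8 → 2 as m → ∞.
Convergence for |x + 2| · 2 < 1, i.e. |x + 2| < 1/2. So R = 1/2.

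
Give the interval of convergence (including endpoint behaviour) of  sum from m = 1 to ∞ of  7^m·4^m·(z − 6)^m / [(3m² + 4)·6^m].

[81/14, 87/14]

Ratio test: |a_{m+1}/a_m| = [(3m² + 4)/(3(m+1)² + 4)] · 7·4/6 → 14/3 as m → ∞.
Hence the series converges for |z − 6| < 1/(14/3) = 3/14, so the radius of convergence is 3/14.
Check z = 87/14: the series is dominated by a constant times Σ 1/m², which converges (p = 2 > 1).
Check z = 81/14: absolute convergence follows by limit comparison with Σ 1/m².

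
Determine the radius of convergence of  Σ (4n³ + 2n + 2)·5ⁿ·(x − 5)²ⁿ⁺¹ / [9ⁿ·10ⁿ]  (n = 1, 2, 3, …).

By the ratio test, |a_{n+1}/a_n| = [(4(n+1)³ + 2(n+1) + 2)/(4n³ + 2n + 2)] · 5/(9·10) → 1/18.
Successive powers of (x − 5) differ by 2, so the series converges when |x − 5|² · 1/18 < 1, i.e. |x − 5| < √(18). So R = 3√2.

R = 3√2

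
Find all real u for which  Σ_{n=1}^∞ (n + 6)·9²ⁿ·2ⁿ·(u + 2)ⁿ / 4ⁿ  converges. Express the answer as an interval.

Ratio test: |a_{n+1}/a_n| = [((n+1) + 6)/(n + 6)] · 81·2/4 → 81/2 as n → ∞.
Thus R = 1/(81/2) = 2/81.
Check u = -160/81: the terms do not tend to 0, so the series diverges.
Endpoint u = -164/81: the terms have absolute value of order n, which does not tend to 0, so the series diverges by the divergence test.

(-164/81, -160/81)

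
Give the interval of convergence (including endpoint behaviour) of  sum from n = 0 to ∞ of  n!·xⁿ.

Apply the ratio test: |a_{n+1}| / |a_n| = (n+1), which tends to ∞ as n → ∞.
The terms grow without bound for any x ≠ 0, so R = 0 (convergence only at x = 0).

{0}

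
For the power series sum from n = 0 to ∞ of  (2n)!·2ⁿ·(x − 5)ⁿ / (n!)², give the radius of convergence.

R = 1/8

The ratio of consecutive coefficients is (2n+1)·(2n+2)/(n+1)² · 2 → 8.
The series converges when 8 · |x − 5| < 1, giving R = 1/8.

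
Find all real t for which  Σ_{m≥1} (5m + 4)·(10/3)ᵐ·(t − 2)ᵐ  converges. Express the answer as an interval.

(17/10, 23/10)

Apply the ratio test: |a_{m+1}| / |a_m| = [(5(m+1) + 4)/(5m + 4)] · 10/3, which tends to 10/3 as m → ∞.
Thus R = 1/(10/3) = 3/10.
Check t = 23/10: the m-th term does not approach 0; divergence by the term test.
At t = 17/10: the terms do not tend to 0, so the series diverges.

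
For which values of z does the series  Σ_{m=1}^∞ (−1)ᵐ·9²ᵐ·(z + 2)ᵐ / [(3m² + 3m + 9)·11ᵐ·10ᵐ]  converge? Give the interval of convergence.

By the ratio test, |a_{m+1}/a_m| = [(3m² + 3m + 9)/(3(m+1)² + 3(m+1) + 9)] · 81/(11·10) → 81/110.
Convergence for |z + 2| · 81/110 < 1, i.e. |z + 2| < 110/81. So R = 110/81.
When z = -52/81, absolute convergence follows by limit comparison with Σ 1/m².
When z = -272/81, the terms are on the order of 1/m², so the series converges absolutely by comparison with the p-series (p = 2 > 1).

[-272/81, -52/81]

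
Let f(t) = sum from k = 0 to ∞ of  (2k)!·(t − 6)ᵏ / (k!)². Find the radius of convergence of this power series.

Apply the ratio test: |a_{k+1}| / |a_k| = (2k+1)·(2k+2)/(k+1)², which tends to 4 as k → ∞.
Thus R = 1/(4) = 1/4.

R = 1/4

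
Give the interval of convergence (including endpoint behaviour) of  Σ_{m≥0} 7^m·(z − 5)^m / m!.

(−∞, ∞)

Apply the ratio test: |a_{m+1}| / |a_m| = 7 · 1/(m+1), which tends to 0 as m → ∞.
The limit is 0, so the series converges for all z; R = ∞.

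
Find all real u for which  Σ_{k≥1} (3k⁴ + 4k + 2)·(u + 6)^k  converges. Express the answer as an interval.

(-7, -5)

Apply the ratio test: |a_{k+1}| / |a_k| = (3(k+1)⁴ + 4(k+1) + 2)/(3k⁴ + 4k + 2), which tends to 1 as k → ∞.
So the series converges when |u + 6| < 1 and diverges when |u + 6| > 1; R = 1.
At u = -5: the terms do not tend to 0, so the series diverges.
At u = -7: the terms do not tend to 0, so the series diverges.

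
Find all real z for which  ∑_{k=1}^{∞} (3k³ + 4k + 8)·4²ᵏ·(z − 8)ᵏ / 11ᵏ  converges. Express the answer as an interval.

The ratio of consecutive coefficients is [(3(k+1)³ + 4(k+1) + 8)/(3k³ + 4k + 8)] · 16/11 → 16/11.
Convergence for |z − 8| · 16/11 < 1, i.e. |z − 8| < 11/16. So R = 11/16.
Check z = 139/16: the terms do not tend to 0, so the series diverges.
Endpoint z = 117/16: the k-th term does not approach 0; divergence by the term test.

(117/16, 139/16)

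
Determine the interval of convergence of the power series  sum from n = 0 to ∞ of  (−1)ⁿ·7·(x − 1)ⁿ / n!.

The ratio of consecutive coefficients is 7/7 · 1/(n+1) → 0.
The limit is 0, so the series converges for all x; R = ∞.

(−∞, ∞)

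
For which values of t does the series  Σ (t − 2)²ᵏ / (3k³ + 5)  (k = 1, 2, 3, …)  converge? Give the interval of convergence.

By the ratio test, |a_{k+1}/a_k| = (3k³ + 5)/(3(k+1)³ + 5) → 1.
Writing y = (t − 2)², the series in y has radius 1, so |t − 2| < √(1) = 1 and R = 1.
At t = 3: the series is dominated by a constant times Σ 1/k³, which converges (p = 3 > 1).
Endpoint t = 1: the terms are on the order of 1/k³, so the series converges absolutely by comparison with the p-series (p = 3 > 1).

[1, 3]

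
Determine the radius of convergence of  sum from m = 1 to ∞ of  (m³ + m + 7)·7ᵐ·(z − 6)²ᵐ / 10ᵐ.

R = √70/7

Ratio test: |a_{m+1}/a_m| = [((m+1)³ + (m+1) + 7)/(m³ + m + 7)] · 7/10 → 7/10 as m → ∞.
Since the exponent of (z − 6) increases by 2 each term, convergence requires |z − 6|² < 10/7, hence R = √70/7.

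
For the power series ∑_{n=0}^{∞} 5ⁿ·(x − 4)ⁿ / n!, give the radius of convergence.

Ratio test: |a_{n+1}/a_n| = 5 · 1/(n+1) → 0 as n → ∞.
The limit is 0, so the series converges for all x; R = ∞.

R = ∞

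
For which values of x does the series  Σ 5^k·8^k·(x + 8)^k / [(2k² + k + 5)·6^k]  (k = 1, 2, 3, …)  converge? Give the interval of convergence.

Apply the ratio test: |a_{k+1}| / |a_k| = [(2k² + k + 5)/(2(k+1)² + (k+1) + 5)] · 5·8/6, which tends to 20/3 as k → ∞.
Thus R = 1/(20/3) = 3/20.
When x = -157/20, the terms are on the order of 1/k², so the series converges absolutely by comparison with the p-series (p = 2 > 1).
When x = -163/20, the series is dominated by a constant times Σ 1/k², which converges (p = 2 > 1).

[-163/20, -157/20]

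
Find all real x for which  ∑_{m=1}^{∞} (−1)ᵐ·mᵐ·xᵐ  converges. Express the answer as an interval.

{0}

Root test: |a_m|^(1/m) = m → ∞.
Since the m-th root of |a_m| is unbounded, the series converges only at x = 0; R = 0.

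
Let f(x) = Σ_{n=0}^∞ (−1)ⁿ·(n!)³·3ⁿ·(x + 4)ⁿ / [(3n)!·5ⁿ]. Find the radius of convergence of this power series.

By the ratio test, |a_{n+1}/a_n| = (n+1)³/[(3n+1)·(3n+2)·(3n+3)] · 3/5 → 1/45.
Convergence for |x + 4| · 1/45 < 1, i.e. |x + 4| < 45. So R = 45.

R = 45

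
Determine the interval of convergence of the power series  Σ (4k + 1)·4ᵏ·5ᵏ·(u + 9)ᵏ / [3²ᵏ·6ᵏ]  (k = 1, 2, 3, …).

(-117/10, -63/10)

The ratio of consecutive coefficients is [(4(k+1) + 1)/(4k + 1)] · 4·5/(9·6) → 10/27.
Thus R = 1/(10/27) = 27/10.
When u = -63/10, the terms do not tend to 0, so the series diverges.
At u = -117/10: the k-th term does not approach 0; divergence by the term test.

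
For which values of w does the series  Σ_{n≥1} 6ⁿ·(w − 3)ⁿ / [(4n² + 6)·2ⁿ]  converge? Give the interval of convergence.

Ratio test: |a_{n+1}/a_n| = [(4n² + 6)/(4(n+1)² + 6)] · 6/2 → 3 as n → ∞.
Hence the series converges for |w − 3| < 1/(3) = 1/3, so the radius of convergence is 1/3.
When w = 10/3, the terms are on the order of 1/n², so the series converges absolutely by comparison with the p-series (p = 2 > 1).
At w = 8/3: the series is dominated by a constant times Σ 1/n², which converges (p = 2 > 1).

[8/3, 10/3]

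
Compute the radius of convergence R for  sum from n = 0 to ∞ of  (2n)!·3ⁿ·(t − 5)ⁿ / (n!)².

Ratio test: |a_{n+1}/a_n| = (2n+1)·(2n+2)/(n+1)² · 3 → 12 as n → ∞.
The series converges when 12 · |t − 5| < 1, giving R = 1/12.

R = 1/12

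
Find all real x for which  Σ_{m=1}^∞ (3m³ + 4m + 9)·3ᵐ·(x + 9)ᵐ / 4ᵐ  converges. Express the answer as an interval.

(-31/3, -23/3)

Ratio test: |a_{m+1}/a_m| = [(3(m+1)³ + 4(m+1) + 9)/(3m³ + 4m + 9)] · 3/4 → 3/4 as m → ∞.
The series converges when 3/4 · |x + 9| < 1, giving R = 4/3.
Check x = -23/3: the m-th term does not approach 0; divergence by the term test.
When x = -31/3, the terms do not tend to 0, so the series diverges.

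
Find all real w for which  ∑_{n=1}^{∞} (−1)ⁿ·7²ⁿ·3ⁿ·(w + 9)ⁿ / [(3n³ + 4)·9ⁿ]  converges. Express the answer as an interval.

The ratio of consecutive coefficients is [(3n³ + 4)/(3(n+1)³ + 4)] · 49·3/9 → 49/3.
Convergence for |w + 9| · 49/3 < 1, i.e. |w + 9| < 3/49. So R = 3/49.
When w = -438/49, absolute convergence follows by limit comparison with Σ 1/n³.
Check w = -444/49: the terms are on the order of 1/n³, so the series converges absolutely by comparison with the p-series (p = 3 > 1).

[-444/49, -438/49]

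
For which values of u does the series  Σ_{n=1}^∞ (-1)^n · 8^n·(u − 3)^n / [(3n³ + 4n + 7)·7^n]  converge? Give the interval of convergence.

[17/8, 31/8]

By the ratio test, |a_{n+1}/a_n| = [(3n³ + 4n + 7)/(3(n+1)³ + 4(n+1) + 7)] · 8/7 → 8/7.
Convergence for |u − 3| · 8/7 < 1, i.e. |u − 3| < 7/8. So R = 7/8.
Endpoint u = 31/8: the terms are on the order of 1/n³, so the series converges absolutely by comparison with the p-series (p = 3 > 1).
Check u = 17/8: absolute convergence follows by limit comparison with Σ 1/n³.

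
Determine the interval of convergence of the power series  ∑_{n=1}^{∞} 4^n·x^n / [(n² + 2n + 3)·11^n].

By the ratio test, |a_{n+1}/a_n| = [(n² + 2n + 3)/((n+1)² + 2(n+1) + 3)] · 4/11 → 4/11.
Thus R = 1/(4/11) = 11/4.
Check x = 11/4: absolute convergence follows by limit comparison with Σ 1/n².
At x = -11/4: absolute convergence follows by limit comparison with Σ 1/n².

[-11/4, 11/4]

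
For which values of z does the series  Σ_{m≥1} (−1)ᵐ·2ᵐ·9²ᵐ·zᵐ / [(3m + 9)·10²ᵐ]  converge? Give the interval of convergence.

(-50/81, 50/81]

The ratio of consecutive coefficients is [(3m + 9)/(3(m+1) + 9)] · 2·81/100 → 81/50.
Hence the series converges for |z| < 1/(81/50) = 50/81, so the radius of convergence is 50/81.
Endpoint z = 50/81: the terms alternate in sign and decrease monotonically to 0 in absolute value (size ~ c/m), so the alternating series test gives convergence.
At z = -50/81: the terms behave like c/m; limit comparison with the harmonic series gives divergence.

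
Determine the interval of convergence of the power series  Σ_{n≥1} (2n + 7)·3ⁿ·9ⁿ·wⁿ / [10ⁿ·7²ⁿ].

(-490/27, 490/27)

Apply the ratio test: |a_{n+1}| / |a_n| = [(2(n+1) + 7)/(2n + 7)] · 3·9/(10·49), which tends to 27/490 as n → ∞.
The series converges when 27/490 · |w| < 1, giving R = 490/27.
When w = 490/27, the n-th term does not approach 0; divergence by the term test.
Check w = -490/27: the n-th term does not approach 0; divergence by the term test.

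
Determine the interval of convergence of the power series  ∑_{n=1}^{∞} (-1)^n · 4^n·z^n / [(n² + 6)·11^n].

The ratio of consecutive coefficients is [(n² + 6)/((n+1)² + 6)] · 4/11 → 4/11.
Convergence for |z| · 4/11 < 1, i.e. |z| < 11/4. So R = 11/4.
Endpoint z = 11/4: absolute convergence follows by limit comparison with Σ 1/n².
Endpoint z = -11/4: the terms are on the order of 1/n², so the series converges absolutely by comparison with the p-series (p = 2 > 1).

[-11/4, 11/4]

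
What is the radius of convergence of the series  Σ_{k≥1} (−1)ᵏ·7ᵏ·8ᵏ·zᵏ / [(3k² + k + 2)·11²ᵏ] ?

R = 121/56

Apply the ratio test: |a_{k+1}| / |a_k| = [(3k² + k + 2)/(3(k+1)² + (k+1) + 2)] · 7·8/121, which tends to 56/121 as k → ∞.
The series converges when 56/121 · |z| < 1, giving R = 121/56.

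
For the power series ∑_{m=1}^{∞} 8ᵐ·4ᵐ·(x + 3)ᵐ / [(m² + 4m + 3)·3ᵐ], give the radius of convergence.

R = 3/32

By the ratio test, |a_{m+1}/a_m| = [(m² + 4m + 3)/((m+1)² + 4(m+1) + 3)] · 8·4/3 → 32/3.
Convergence for |x + 3| · 32/3 < 1, i.e. |x + 3| < 3/32. So R = 3/32.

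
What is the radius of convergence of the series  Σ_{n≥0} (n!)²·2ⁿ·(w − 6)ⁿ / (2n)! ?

R = 2

Ratio test: |a_{n+1}/a_n| = (n+1)²/[(2n+1)·(2n+2)] · 2 → 1/2 as n → ∞.
The series converges when 1/2 · |w − 6| < 1, giving R = 2.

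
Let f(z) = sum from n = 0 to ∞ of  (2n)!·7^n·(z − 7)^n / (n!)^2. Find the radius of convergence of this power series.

Apply the ratio test: |a_{n+1}| / |a_n| = (2n+1)·(2n+2)/(n+1)² · 7, which tends to 28 as n → ∞.
Hence the series converges for |z − 7| < 1/(28) = 1/28, so the radius of convergence is 1/28.

R = 1/28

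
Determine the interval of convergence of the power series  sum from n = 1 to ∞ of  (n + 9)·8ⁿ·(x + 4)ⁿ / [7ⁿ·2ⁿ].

Apply the ratio test: |a_{n+1}| / |a_n| = [((n+1) + 9)/(n + 9)] · 8/(7·2), which tends to 4/7 as n → ∞.
The series converges when 4/7 · |x + 4| < 1, giving R = 7/4.
Endpoint x = -9/4: the terms have absolute value of order n, which does not tend to 0, so the series diverges by the divergence test.
When x = -23/4, the terms have absolute value of order n, which does not tend to 0, so the series diverges by the divergence test.

(-23/4, -9/4)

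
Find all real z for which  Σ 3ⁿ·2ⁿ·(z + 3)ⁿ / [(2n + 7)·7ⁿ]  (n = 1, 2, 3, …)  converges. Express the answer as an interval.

[-25/6, -11/6)

Ratio test: |a_{n+1}/a_n| = [(2n + 7)/(2(n+1) + 7)] · 3·2/7 → 6/7 as n → ∞.
Convergence for |z + 3| · 6/7 < 1, i.e. |z + 3| < 7/6. So R = 7/6.
When z = -11/6, the terms behave like c/n; limit comparison with the harmonic series gives divergence.
At z = -25/6: an alternating series whose terms decrease to 0 in absolute value, so it converges by the Leibniz criterion.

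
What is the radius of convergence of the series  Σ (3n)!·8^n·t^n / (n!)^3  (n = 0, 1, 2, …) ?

R = 1/216

The ratio of consecutive coefficients is (3n+1)·(3n+2)·(3n+3)/(n+1)³ · 8 → 216.
Convergence for |t| · 216 < 1, i.e. |t| < 1/216. So R = 1/216.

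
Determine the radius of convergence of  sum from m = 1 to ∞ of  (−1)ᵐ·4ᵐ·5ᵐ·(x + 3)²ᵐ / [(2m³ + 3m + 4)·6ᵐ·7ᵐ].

R = √210/10

By the ratio test, |a_{m+1}/a_m| = [(2m³ + 3m + 4)/(2(m+1)³ + 3(m+1) + 4)] · 4·5/(6·7) → 10/21.
Since the exponent of (x + 3) increases by 2 each term, convergence requires |x + 3|² < 21/10, hence R = √210/10.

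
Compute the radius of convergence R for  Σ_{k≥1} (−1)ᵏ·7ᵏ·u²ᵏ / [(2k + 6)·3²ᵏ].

Apply the ratio test: |a_{k+1}| / |a_k| = [(2k + 6)/(2(k+1) + 6)] · 7/9, which tends to 7/9 as k → ∞.
Successive powers of u differ by 2, so the series converges when |u|² · 7/9 < 1, i.e. |u| < √(9/7). So R = 3√7/7.

R = 3√7/7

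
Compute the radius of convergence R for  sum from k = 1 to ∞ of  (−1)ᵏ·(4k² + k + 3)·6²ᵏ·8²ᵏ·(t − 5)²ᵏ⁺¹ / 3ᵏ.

R = √3/48

Apply the ratio test: |a_{k+1}| / |a_k| = [(4(k+1)² + (k+1) + 3)/(4k² + k + 3)] · 36·64/3, which tends to 768 as k → ∞.
Since the exponent of (t − 5) increases by 2 each term, convergence requires |t − 5|² < 1/768, hence R = √3/48.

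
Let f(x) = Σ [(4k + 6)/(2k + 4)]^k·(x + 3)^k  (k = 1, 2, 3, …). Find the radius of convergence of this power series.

Root test: |a_k|^(1/k) = (4k + 6)/(2k + 4) → 2.
Convergence for |x + 3| · 2 < 1, i.e. |x + 3| < 1/2. So R = 1/2.

R = 1/2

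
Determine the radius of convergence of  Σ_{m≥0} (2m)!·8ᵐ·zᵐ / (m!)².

Apply the ratio test: |a_{m+1}| / |a_m| = (2m+1)·(2m+2)/(m+1)² · 8, which tends to 32 as m → ∞.
The series converges when 32 · |z| < 1, giving R = 1/32.

R = 1/32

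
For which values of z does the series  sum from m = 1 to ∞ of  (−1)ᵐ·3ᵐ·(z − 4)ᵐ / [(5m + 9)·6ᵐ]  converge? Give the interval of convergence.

Apply the ratio test: |a_{m+1}| / |a_m| = [(5m + 9)/(5(m+1) + 9)] · 3/6, which tends to 1/2 as m → ∞.
Thus R = 1/(1/2) = 2.
Endpoint z = 6: an alternating series whose terms decrease to 0 in absolute value, so it converges by the Leibniz criterion.
When z = 2, the terms behave like c/m; limit comparison with the harmonic series gives divergence.

(2, 6]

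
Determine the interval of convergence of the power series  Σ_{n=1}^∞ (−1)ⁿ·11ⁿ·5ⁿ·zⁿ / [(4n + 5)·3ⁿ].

(-3/55, 3/55]

Ratio test: |a_{n+1}/a_n| = [(4n + 5)/(4(n+1) + 5)] · 11·5/3 → 55/3 as n → ∞.
Convergence for |z| · 55/3 < 1, i.e. |z| < 3/55. So R = 3/55.
Endpoint z = 3/55: convergence follows from the alternating series test (terms decrease monotonically to 0).
At z = -3/55: the terms are asymptotic to a nonzero constant times 1/n, so the series diverges by limit comparison with Σ 1/n.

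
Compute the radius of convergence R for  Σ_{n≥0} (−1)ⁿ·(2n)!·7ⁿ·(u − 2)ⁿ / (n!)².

The ratio of consecutive coefficients is (2n+1)·(2n+2)/(n+1)² · 7 → 28.
Hence the series converges for |u − 2| < 1/(28) = 1/28, so the radius of convergence is 1/28.

R = 1/28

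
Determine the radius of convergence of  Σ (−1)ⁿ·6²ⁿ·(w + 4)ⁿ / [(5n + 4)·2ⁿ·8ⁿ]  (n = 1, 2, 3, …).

Apply the ratio test: |a_{n+1}| / |a_n| = [(5n + 4)/(5(n+1) + 4)] · 36/(2·8), which tends to 9/4 as n → ∞.
Convergence for |w + 4| · 9/4 < 1, i.e. |w + 4| < 4/9. So R = 4/9.

R = 4/9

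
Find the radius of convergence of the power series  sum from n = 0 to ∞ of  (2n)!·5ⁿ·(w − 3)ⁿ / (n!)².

R = 1/20

By the ratio test, |a_{n+1}/a_n| = (2n+1)·(2n+2)/(n+1)² · 5 → 20.
Hence the series converges for |w − 3| < 1/(20) = 1/20, so the radius of convergence is 1/20.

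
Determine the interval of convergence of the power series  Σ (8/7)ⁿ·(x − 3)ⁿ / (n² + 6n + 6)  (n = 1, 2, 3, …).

By the ratio test, |a_{n+1}/a_n| = [(n² + 6n + 6)/((n+1)² + 6(n+1) + 6)] · 8/7 → 8/7.
The series converges when 8/7 · |x − 3| < 1, giving R = 7/8.
Check x = 31/8: the terms are on the order of 1/n², so the series converges absolutely by comparison with the p-series (p = 2 > 1).
Check x = 17/8: absolute convergence follows by limit comparison with Σ 1/n².

[17/8, 31/8]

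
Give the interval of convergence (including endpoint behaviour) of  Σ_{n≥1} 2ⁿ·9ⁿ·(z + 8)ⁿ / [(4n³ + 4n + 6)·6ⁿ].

The ratio of consecutive coefficients is [(4n³ + 4n + 6)/(4(n+1)³ + 4(n+1) + 6)] · 2·9/6 → 3.
The series converges when 3 · |z + 8| < 1, giving R = 1/3.
Check z = -23/3: the terms are on the order of 1/n³, so the series converges absolutely by comparison with the p-series (p = 3 > 1).
At z = -25/3: absolute convergence follows by limit comparison with Σ 1/n³.

[-25/3, -23/3]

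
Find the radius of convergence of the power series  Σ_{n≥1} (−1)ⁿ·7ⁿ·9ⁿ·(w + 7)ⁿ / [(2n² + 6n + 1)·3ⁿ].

Apply the ratio test: |a_{n+1}| / |a_n| = [(2n² + 6n + 1)/(2(n+1)² + 6(n+1) + 1)] · 7·9/3, which tends to 21 as n → ∞.
Thus R = 1/(21) = 1/21.

R = 1/21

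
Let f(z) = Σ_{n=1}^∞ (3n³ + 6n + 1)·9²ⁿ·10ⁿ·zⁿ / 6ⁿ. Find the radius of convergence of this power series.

The ratio of consecutive coefficients is [(3(n+1)³ + 6(n+1) + 1)/(3n³ + 6n + 1)] · 81·10/6 → 135.
Hence the series converges for |z| < 1/(135) = 1/135, so the radius of convergence is 1/135.

R = 1/135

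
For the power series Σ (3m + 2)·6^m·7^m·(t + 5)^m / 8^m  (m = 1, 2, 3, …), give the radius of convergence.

Ratio test: |a_{m+1}/a_m| = [(3(m+1) + 2)/(3m + 2)] · 6·7/8 → 21/4 as m → ∞.
Hence the series converges for |t + 5| < 1/(21/4) = 4/21, so the radius of convergence is 4/21.

R = 4/21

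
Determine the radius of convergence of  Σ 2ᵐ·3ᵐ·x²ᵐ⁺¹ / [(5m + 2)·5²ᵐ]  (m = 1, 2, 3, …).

R = 5√6/6

Apply the ratio test: |a_{m+1}| / |a_m| = [(5m + 2)/(5(m+1) + 2)] · 2·3/25, which tends to 6/25 as m → ∞.
Successive powers of x differ by 2, so the series converges when |x|² · 6/25 < 1, i.e. |x| < √(25/6). So R = 5√6/6.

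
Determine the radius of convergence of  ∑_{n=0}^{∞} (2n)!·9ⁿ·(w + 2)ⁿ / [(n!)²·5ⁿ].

R = 5/36

By the ratio test, |a_{n+1}/a_n| = (2n+1)·(2n+2)/(n+1)² · 9/5 → 36/5.
Thus R = 1/(36/5) = 5/36.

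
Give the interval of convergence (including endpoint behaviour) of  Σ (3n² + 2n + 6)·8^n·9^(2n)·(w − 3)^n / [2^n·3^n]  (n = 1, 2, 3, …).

(323/108, 325/108)

By the ratio test, |a_{n+1}/a_n| = [(3(n+1)² + 2(n+1) + 6)/(3n² + 2n + 6)] · 8·81/(2·3) → 108.
Hence the series converges for |w − 3| < 1/(108) = 1/108, so the radius of convergence is 1/108.
When w = 325/108, the n-th term does not approach 0; divergence by the term test.
Endpoint w = 323/108: the n-th term does not approach 0; divergence by the term test.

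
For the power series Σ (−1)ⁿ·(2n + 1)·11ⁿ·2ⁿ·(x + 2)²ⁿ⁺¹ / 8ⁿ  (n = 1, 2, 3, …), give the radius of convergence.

Apply the ratio test: |a_{n+1}| / |a_n| = [(2(n+1) + 1)/(2n + 1)] · 11·2/8, which tends to 11/4 as n → ∞.
Successive powers of (x + 2) differ by 2, so the series converges when |x + 2|² · 11/4 < 1, i.e. |x + 2| < √(4/11). So R = 2√11/11.

R = 2√11/11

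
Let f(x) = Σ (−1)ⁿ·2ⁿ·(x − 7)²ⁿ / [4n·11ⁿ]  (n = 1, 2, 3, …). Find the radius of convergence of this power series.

By the ratio test, |a_{n+1}/a_n| = [4n/4(n+1)] · 2/11 → 2/11.
Successive powers of (x − 7) differ by 2, so the series converges when |x − 7|² · 2/11 < 1, i.e. |x − 7| < √(11/2). So R = √22/2.

R = √22/2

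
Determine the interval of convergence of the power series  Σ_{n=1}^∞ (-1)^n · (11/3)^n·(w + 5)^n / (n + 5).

Apply the ratio test: |a_{n+1}| / |a_n| = [(n + 5)/((n+1) + 5)] · 11/3, which tends to 11/3 as n → ∞.
The series converges when 11/3 · |w + 5| < 1, giving R = 3/11.
Check w = -52/11: an alternating series whose terms decrease to 0 in absolute value, so it converges by the Leibniz criterion.
Check w = -58/11: the terms behave like c/n; limit comparison with the harmonic series gives divergence.

(-58/11, -52/11]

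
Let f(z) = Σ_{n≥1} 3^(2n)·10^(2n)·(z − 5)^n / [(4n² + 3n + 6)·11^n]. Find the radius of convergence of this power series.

Ratio test: |a_{n+1}/a_n| = [(4n² + 3n + 6)/(4(n+1)² + 3(n+1) + 6)] · 9·100/11 → 900/11 as n → ∞.
The series converges when 900/11 · |z − 5| < 1, giving R = 11/900.

R = 11/900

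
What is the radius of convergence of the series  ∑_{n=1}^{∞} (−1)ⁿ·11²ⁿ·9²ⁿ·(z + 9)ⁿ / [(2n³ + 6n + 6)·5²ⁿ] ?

R = 25/9801

The ratio of consecutive coefficients is [(2n³ + 6n + 6)/(2(n+1)³ + 6(n+1) + 6)] · 121·81/25 → 9801/25.
Thus R = 1/(9801/25) = 25/9801.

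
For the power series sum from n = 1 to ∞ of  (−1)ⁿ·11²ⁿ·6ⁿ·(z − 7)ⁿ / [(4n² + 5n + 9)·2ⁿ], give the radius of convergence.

The ratio of consecutive coefficients is [(4n² + 5n + 9)/(4(n+1)² + 5(n+1) + 9)] · 121·6/2 → 363.
Convergence for |z − 7| · 363 < 1, i.e. |z − 7| < 1/363. So R = 1/363.

R = 1/363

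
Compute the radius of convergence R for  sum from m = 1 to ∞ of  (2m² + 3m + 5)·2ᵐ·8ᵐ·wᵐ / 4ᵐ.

By the ratio test, |a_{m+1}/a_m| = [(2(m+1)² + 3(m+1) + 5)/(2m² + 3m + 5)] · 2·8/4 → 4.
The series converges when 4 · |w| < 1, giving R = 1/4.

R = 1/4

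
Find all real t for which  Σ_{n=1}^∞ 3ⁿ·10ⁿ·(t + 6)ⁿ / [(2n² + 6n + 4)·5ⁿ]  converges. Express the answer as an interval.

[-37/6, -35/6]

The ratio of consecutive coefficients is [(2n² + 6n + 4)/(2(n+1)² + 6(n+1) + 4)] · 3·10/5 → 6.
Thus R = 1/(6) = 1/6.
When t = -35/6, the series is dominated by a constant times Σ 1/n², which converges (p = 2 > 1).
When t = -37/6, the terms are on the order of 1/n², so the series converges absolutely by comparison with the p-series (p = 2 > 1).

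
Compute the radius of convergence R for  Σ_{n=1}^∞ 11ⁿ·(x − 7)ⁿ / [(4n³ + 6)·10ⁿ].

Ratio test: |a_{n+1}/a_n| = [(4n³ + 6)/(4(n+1)³ + 6)] · 11/10 → 11/10 as n → ∞.
Convergence for |x − 7| · 11/10 < 1, i.e. |x − 7| < 10/11. So R = 10/11.

R = 10/11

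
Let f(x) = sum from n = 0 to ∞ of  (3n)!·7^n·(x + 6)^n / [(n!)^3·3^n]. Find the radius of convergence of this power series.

Apply the ratio test: |a_{n+1}| / |a_n| = (3n+1)·(3n+2)·(3n+3)/(n+1)³ · 7/3, which tends to 63 as n → ∞.
Convergence for |x + 6| · 63 < 1, i.e. |x + 6| < 1/63. So R = 1/63.

R = 1/63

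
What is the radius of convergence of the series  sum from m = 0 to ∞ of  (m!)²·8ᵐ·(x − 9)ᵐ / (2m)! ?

By the ratio test, |a_{m+1}/a_m| = (m+1)²/[(2m+1)·(2m+2)] · 8 → 2.
Hence the series converges for |x − 9| < 1/(2) = 1/2, so the radius of convergence is 1/2.

R = 1/2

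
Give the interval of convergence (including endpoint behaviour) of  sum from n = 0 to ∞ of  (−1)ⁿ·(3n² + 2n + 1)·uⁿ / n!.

Ratio test: |a_{n+1}/a_n| = (3(n+1)² + 2(n+1) + 1)/(3n² + 2n + 1) · 1/(n+1) → 0 as n → ∞.
The limit is 0, so the series converges for all u; R = ∞.

(−∞, ∞)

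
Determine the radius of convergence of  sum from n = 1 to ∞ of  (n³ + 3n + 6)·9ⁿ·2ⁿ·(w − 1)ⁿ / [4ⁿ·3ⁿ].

Apply the ratio test: |a_{n+1}| / |a_n| = [((n+1)³ + 3(n+1) + 6)/(n³ + 3n + 6)] · 9·2/(4·3), which tends to 3/2 as n → ∞.
The series converges when 3/2 · |w − 1| < 1, giving R = 2/3.

R = 2/3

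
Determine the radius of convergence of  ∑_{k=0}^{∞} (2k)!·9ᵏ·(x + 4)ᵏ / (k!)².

Apply the ratio test: |a_{k+1}| / |a_k| = (2k+1)·(2k+2)/(k+1)² · 9, which tends to 36 as k → ∞.
The series converges when 36 · |x + 4| < 1, giving R = 1/36.

R = 1/36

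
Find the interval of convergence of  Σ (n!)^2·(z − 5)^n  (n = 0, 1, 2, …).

By the ratio test, |a_{n+1}/a_n| = (n+1)² → ∞.
The ratio grows without bound, so the series diverges whenever (z − 5) ≠ 0; it converges only at z = 5. R = 0.

{5}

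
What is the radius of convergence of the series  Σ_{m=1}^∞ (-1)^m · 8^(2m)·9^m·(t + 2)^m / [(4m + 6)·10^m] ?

Apply the ratio test: |a_{m+1}| / |a_m| = [(4m + 6)/(4(m+1) + 6)] · 64·9/10, which tends to 288/5 as m → ∞.
Hence the series converges for |t + 2| < 1/(288/5) = 5/288, so the radius of convergence is 5/288.

R = 5/288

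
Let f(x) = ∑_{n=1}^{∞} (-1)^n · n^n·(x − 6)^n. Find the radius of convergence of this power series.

R = 0

Root test: |a_n|^(1/n) = n → ∞.
Since the n-th root of |a_n| is unbounded, the series converges only at x = 6; R = 0.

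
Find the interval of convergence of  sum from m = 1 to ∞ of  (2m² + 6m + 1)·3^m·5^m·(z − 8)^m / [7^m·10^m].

Apply the ratio test: |a_{m+1}| / |a_m| = [(2(m+1)² + 6(m+1) + 1)/(2m² + 6m + 1)] · 3·5/(7·10), which tends to 3/14 as m → ∞.
The series converges when 3/14 · |z − 8| < 1, giving R = 14/3.
When z = 38/3, the terms have absolute value of order m², which does not tend to 0, so the series diverges by the divergence test.
When z = 10/3, the m-th term does not approach 0; divergence by the term test.

(10/3, 38/3)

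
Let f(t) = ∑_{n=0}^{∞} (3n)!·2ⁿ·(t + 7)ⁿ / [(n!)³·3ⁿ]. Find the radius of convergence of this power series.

The ratio of consecutive coefficients is (3n+1)·(3n+2)·(3n+3)/(n+1)³ · 2/3 → 18.
Convergence for |t + 7| · 18 < 1, i.e. |t + 7| < 1/18. So R = 1/18.

R = 1/18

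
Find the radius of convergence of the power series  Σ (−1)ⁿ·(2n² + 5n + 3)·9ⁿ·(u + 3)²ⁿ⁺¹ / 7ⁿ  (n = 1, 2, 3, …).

The ratio of consecutive coefficients is [(2(n+1)² + 5(n+1) + 3)/(2n² + 5n + 3)] · 9/7 → 9/7.
Successive powers of (u + 3) differ by 2, so the series converges when |u + 3|² · 9/7 < 1, i.e. |u + 3| < √(7/9). So R = √7/3.

R = √7/3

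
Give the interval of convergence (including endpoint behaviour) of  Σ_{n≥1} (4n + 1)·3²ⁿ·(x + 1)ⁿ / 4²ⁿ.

Apply the ratio test: |a_{n+1}| / |a_n| = [(4(n+1) + 1)/(4n + 1)] · 9/16, which tends to 9/16 as n → ∞.
Hence the series converges for |x + 1| < 1/(9/16) = 16/9, so the radius of convergence is 16/9.
Endpoint x = 7/9: the terms have absolute value of order n, which does not tend to 0, so the series diverges by the divergence test.
When x = -25/9, the terms have absolute value of order n, which does not tend to 0, so the series diverges by the divergence test.

(-25/9, 7/9)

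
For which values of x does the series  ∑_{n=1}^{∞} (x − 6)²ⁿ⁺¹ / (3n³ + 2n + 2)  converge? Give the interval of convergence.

Ratio test: |a_{n+1}/a_n| = (3n³ + 2n + 2)/(3(n+1)³ + 2(n+1) + 2) → 1 as n → ∞.
Since the exponent of (x − 6) increases by 2 each term, convergence requires |x − 6|² < 1, hence R = 1.
Endpoint x = 7: absolute convergence follows by limit comparison with Σ 1/n³.
When x = 5, absolute convergence follows by limit comparison with Σ 1/n³.

[5, 7]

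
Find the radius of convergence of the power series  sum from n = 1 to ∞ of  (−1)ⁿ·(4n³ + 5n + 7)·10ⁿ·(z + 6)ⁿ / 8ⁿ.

R = 4/5

By the ratio test, |a_{n+1}/a_n| = [(4(n+1)³ + 5(n+1) + 7)/(4n³ + 5n + 7)] · 10/8 → 5/4.
Convergence for |z + 6| · 5/4 < 1, i.e. |z + 6| < 4/5. So R = 4/5.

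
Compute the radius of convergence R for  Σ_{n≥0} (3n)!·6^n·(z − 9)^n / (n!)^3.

Apply the ratio test: |a_{n+1}| / |a_n| = (3n+1)·(3n+2)·(3n+3)/(n+1)³ · 6, which tends to 162 as n → ∞.
Hence the series converges for |z − 9| < 1/(162) = 1/162, so the radius of convergence is 1/162.

R = 1/162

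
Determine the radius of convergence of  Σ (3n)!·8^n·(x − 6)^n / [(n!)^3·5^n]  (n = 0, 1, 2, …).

R = 5/216

The ratio of consecutive coefficients is (3n+1)·(3n+2)·(3n+3)/(n+1)³ · 8/5 → 216/5.
Convergence for |x − 6| · 216/5 < 1, i.e. |x − 6| < 5/216. So R = 5/216.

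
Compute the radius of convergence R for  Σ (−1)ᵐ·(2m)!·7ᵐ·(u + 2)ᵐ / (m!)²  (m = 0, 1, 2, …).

R = 1/28

By the ratio test, |a_{m+1}/a_m| = (2m+1)·(2m+2)/(m+1)² · 7 → 28.
Thus R = 1/(28) = 1/28.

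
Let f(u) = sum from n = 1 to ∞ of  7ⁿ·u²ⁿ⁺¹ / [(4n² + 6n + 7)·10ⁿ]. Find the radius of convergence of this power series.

Ratio test: |a_{n+1}/a_n| = [(4n² + 6n + 7)/(4(n+1)² + 6(n+1) + 7)] · 7/10 → 7/10 as n → ∞.
Since the exponent of u increases by 2 each term, convergence requires |u|² < 10/7, hence R = √70/7.

R = √70/7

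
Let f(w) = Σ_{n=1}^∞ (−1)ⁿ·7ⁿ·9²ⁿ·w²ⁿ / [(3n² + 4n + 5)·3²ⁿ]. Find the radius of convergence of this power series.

Ratio test: |a_{n+1}/a_n| = [(3n² + 4n + 5)/(3(n+1)² + 4(n+1) + 5)] · 7·81/9 → 63 as n → ∞.
Writing y = w², the series in y has radius 1/63, so |w| < √(1/63) and R = √7/21.

R = √7/21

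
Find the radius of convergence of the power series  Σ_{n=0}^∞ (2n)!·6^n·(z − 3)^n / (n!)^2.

R = 1/24

Ratio test: |a_{n+1}/a_n| = (2n+1)·(2n+2)/(n+1)² · 6 → 24 as n → ∞.
Hence the series converges for |z − 3| < 1/(24) = 1/24, so the radius of convergence is 1/24.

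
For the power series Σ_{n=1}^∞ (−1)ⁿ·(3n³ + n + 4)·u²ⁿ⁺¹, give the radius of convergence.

The ratio of consecutive coefficients is (3(n+1)³ + (n+1) + 4)/(3n³ + n + 4) → 1.
Writing y = u², the series in y has radius 1, so |u| < √(1) = 1 and R = 1.

R = 1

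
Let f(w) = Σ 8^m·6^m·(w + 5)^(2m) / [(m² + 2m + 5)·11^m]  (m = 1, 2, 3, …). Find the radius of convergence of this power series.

By the ratio test, |a_{m+1}/a_m| = [(m² + 2m + 5)/((m+1)² + 2(m+1) + 5)] · 8·6/11 → 48/11.
Since the exponent of (w + 5) increases by 2 each term, convergence requires |w + 5|² < 11/48, hence R = √33/12.

R = √33/12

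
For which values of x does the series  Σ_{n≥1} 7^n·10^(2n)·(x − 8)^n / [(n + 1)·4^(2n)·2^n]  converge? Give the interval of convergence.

[1392/175, 1408/175)

Apply the ratio test: |a_{n+1}| / |a_n| = [(n + 1)/((n+1) + 1)] · 7·100/(16·2), which tends to 175/8 as n → ∞.
Hence the series converges for |x − 8| < 1/(175/8) = 8/175, so the radius of convergence is 8/175.
When x = 1408/175, comparison with the harmonic series Σ 1/n shows the series diverges.
At x = 1392/175: an alternating series whose terms decrease to 0 in absolute value, so it converges by the Leibniz criterion.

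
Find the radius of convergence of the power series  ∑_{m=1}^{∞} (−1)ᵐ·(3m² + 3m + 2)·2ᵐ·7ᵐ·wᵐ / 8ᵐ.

Apply the ratio test: |a_{m+1}| / |a_m| = [(3(m+1)² + 3(m+1) + 2)/(3m² + 3m + 2)] · 2·7/8, which tends to 7/4 as m → ∞.
Thus R = 1/(7/4) = 4/7.

R = 4/7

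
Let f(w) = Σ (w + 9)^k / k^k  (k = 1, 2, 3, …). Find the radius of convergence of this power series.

R = ∞

By the Cauchy root test, |a_k|^(1/k) = 1/k → 0.
Since the k-th root of |a_k| tends to 0, the series converges for all real w; R = ∞.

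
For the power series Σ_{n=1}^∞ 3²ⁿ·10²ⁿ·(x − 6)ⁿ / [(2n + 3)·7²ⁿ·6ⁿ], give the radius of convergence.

R = 49/150

Apply the ratio test: |a_{n+1}| / |a_n| = [(2n + 3)/(2(n+1) + 3)] · 9·100/(49·6), which tends to 150/49 as n → ∞.
Hence the series converges for |x − 6| < 1/(150/49) = 49/150, so the radius of convergence is 49/150.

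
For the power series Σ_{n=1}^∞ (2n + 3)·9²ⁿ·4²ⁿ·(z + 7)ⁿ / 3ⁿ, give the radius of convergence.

R = 1/432

By the ratio test, |a_{n+1}/a_n| = [(2(n+1) + 3)/(2n + 3)] · 81·16/3 → 432.
Hence the series converges for |z + 7| < 1/(432) = 1/432, so the radius of convergence is 1/432.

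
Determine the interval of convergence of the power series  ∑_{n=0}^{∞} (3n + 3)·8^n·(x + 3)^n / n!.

By the ratio test, |a_{n+1}/a_n| = (3(n+1) + 3)/(3n + 3) · 8 · 1/(n+1) → 0.
Since the limit is 0 < 1 for every x, the series converges on all of ℝ and R = ∞.

(−∞, ∞)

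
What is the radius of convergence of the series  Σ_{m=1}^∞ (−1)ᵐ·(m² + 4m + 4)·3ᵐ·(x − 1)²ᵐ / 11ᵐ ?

Apply the ratio test: |a_{m+1}| / |a_m| = [((m+1)² + 4(m+1) + 4)/(m² + 4m + 4)] · 3/11, which tends to 3/11 as m → ∞.
Since the exponent of (x − 1) increases by 2 each term, convergence requires |x − 1|² < 11/3, hence R = √33/3.

R = √33/3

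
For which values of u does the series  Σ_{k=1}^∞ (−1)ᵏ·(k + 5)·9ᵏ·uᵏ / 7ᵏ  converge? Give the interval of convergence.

Ratio test: |a_{k+1}/a_k| = [((k+1) + 5)/(k + 5)] · 9/7 → 9/7 as k → ∞.
Thus R = 1/(9/7) = 7/9.
When u = 7/9, the terms do not tend to 0, so the series diverges.
Check u = -7/9: the k-th term does not approach 0; divergence by the term test.

(-7/9, 7/9)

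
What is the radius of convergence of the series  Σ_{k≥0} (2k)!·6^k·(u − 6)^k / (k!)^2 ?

The ratio of consecutive coefficients is (2k+1)·(2k+2)/(k+1)² · 6 → 24.
Thus R = 1/(24) = 1/24.

R = 1/24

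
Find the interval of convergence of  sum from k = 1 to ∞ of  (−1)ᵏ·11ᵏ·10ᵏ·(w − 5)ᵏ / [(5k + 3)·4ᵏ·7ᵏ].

By the ratio test, |a_{k+1}/a_k| = [(5k + 3)/(5(k+1) + 3)] · 11·10/(4·7) → 55/14.
The series converges when 55/14 · |w − 5| < 1, giving R = 14/55.
Check w = 289/55: the terms alternate in sign and decrease monotonically to 0 in absolute value (size ~ c/k), so the alternating series test gives convergence.
Check w = 261/55: the terms behave like c/k; limit comparison with the harmonic series gives divergence.

(261/55, 289/55]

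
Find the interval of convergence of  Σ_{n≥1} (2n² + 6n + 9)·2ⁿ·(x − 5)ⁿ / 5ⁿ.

(5/2, 15/2)

The ratio of consecutive coefficients is [(2(n+1)² + 6(n+1) + 9)/(2n² + 6n + 9)] · 2/5 → 2/5.
The series converges when 2/5 · |x − 5| < 1, giving R = 5/2.
When x = 15/2, the n-th term does not approach 0; divergence by the term test.
When x = 5/2, the terms do not tend to 0, so the series diverges.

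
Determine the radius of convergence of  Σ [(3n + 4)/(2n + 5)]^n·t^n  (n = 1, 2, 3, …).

By the Cauchy root test, |a_n|^(1/n) = (3n + 4)/(2n + 5) → 3/2.
Hence the series converges for |t| < 1/(3/2) = 2/3, so the radius of convergence is 2/3.

R = 2/3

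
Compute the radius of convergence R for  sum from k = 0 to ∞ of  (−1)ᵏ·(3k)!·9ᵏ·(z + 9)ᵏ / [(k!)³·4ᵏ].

R = 4/243

Apply the ratio test: |a_{k+1}| / |a_k| = (3k+1)·(3k+2)·(3k+3)/(k+1)³ · 9/4, which tends to 243/4 as k → ∞.
Thus R = 1/(243/4) = 4/243.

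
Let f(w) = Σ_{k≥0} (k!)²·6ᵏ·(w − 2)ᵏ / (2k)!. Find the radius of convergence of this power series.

R = 2/3

Ratio test: |a_{k+1}/a_k| = (k+1)²/[(2k+1)·(2k+2)] · 6 → 3/2 as k → ∞.
The series converges when 3/2 · |w − 2| < 1, giving R = 2/3.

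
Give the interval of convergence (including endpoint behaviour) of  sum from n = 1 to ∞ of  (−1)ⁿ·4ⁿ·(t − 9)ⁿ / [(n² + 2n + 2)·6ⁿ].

[15/2, 21/2]

By the ratio test, |a_{n+1}/a_n| = [(n² + 2n + 2)/((n+1)² + 2(n+1) + 2)] · 4/6 → 2/3.
Thus R = 1/(2/3) = 3/2.
At t = 21/2: absolute convergence follows by limit comparison with Σ 1/n².
At t = 15/2: the series is dominated by a constant times Σ 1/n², which converges (p = 2 > 1).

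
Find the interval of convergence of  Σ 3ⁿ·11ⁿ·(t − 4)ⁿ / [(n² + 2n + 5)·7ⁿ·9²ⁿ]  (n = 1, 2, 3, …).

[-145/11, 233/11]

By the ratio test, |a_{n+1}/a_n| = [(n² + 2n + 5)/((n+1)² + 2(n+1) + 5)] · 3·11/(7·81) → 11/189.
Thus R = 1/(11/189) = 189/11.
When t = 233/11, the series is dominated by a constant times Σ 1/n², which converges (p = 2 > 1).
Endpoint t = -145/11: the terms are on the order of 1/n², so the series converges absolutely by comparison with the p-series (p = 2 > 1).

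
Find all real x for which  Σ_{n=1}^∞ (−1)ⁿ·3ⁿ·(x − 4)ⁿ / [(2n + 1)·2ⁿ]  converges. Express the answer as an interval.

The ratio of consecutive coefficients is [(2n + 1)/(2(n+1) + 1)] · 3/2 → 3/2.
Thus R = 1/(3/2) = 2/3.
When x = 14/3, an alternating series whose terms decrease to 0 in absolute value, so it converges by the Leibniz criterion.
When x = 10/3, the terms are asymptotic to a nonzero constant times 1/n, so the series diverges by limit comparison with Σ 1/n.

(10/3, 14/3]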